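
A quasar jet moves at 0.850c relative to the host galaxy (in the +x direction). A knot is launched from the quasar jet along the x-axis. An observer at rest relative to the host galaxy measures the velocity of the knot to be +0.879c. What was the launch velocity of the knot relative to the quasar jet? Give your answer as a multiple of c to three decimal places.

+0.115c

Invert the composition law: u' = (u − v)/(1 − uv/c²).
u' = (0.879 − 0.850) / (1 − (0.879)(0.850)) = 0.0290/0.2529 = 0.1147.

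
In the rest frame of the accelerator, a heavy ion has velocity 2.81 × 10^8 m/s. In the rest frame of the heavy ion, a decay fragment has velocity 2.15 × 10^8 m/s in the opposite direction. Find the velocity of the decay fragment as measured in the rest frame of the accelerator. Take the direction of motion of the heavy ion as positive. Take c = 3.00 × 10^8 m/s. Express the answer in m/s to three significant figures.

In units of c (dividing by 3.00 × 10^8 m/s): v = 0.937, u' = -0.717.
u = (u' + v)/(1 + u'v/c²):
u = (-0.717 + 0.937) / (1 + (-0.717)·0.937) = 0.2200/0.3287 = 0.6693
Converting back: u = 0.6693 × 3.00 × 10^8 m/s.

+2.01 × 10^8 m/s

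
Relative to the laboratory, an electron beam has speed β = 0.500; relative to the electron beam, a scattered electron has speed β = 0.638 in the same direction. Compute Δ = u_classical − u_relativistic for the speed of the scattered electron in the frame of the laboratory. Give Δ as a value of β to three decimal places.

Δ = 0.275

Galilean: u_cl = 0.638 + 0.500 = 1.1380.
Relativistic: u_rel = (0.638 + 0.500) / (1 + 0.638·0.500) = 1.1380/1.3190 = 0.8628.
Δ = 1.1380 − 0.8628 = 0.2752.
(The classical prediction exceeds c; the relativistic result does not.)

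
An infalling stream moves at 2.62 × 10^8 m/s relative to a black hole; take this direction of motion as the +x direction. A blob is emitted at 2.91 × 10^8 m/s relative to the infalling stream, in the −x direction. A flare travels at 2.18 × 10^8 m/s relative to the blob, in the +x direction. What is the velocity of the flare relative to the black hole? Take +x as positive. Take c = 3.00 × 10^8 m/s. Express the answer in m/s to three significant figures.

+5.23 × 10^7 m/s

Apply u = (u' + v)/(1 + u'v/c²) successively, working outward toward the black hole.
(Dividing each given speed by c = 3.00 × 10^8 m/s to work in units of c.)
Start: velocity of the infalling stream relative to the black hole = 0.8733c.
Compose with the blob (u' = -0.970 in the infalling stream frame): u_1 = (-0.970 + 0.873) / (1 + (-0.970)·0.873) = -0.0967/0.1529 = -0.6324.
Compose with the flare (u' = 0.727 in the blob frame): u_2 = (0.727 + (-0.632)) / (1 + 0.727·(-0.632)) = 0.0943/0.5405 = 0.1745.
So u = 0.1745 × 3.00 × 10^8 m/s.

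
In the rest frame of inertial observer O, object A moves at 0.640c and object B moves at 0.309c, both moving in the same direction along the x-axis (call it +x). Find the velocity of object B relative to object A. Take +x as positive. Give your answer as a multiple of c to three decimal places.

β_A = 0.640, β_B = 0.309.
Transform to A's frame with the inverse velocity-addition law: u' = (u − v)/(1 − uv/c²), taking u = β_B and v = β_A.
u' = (0.309 − 0.640) / (1 − (0.640)(0.309)) = -0.3310/0.8022 = -0.4126.

-0.413c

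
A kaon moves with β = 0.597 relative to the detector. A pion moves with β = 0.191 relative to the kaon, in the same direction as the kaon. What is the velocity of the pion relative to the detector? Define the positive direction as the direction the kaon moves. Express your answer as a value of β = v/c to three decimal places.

β = 0.707

With v = 0.597 and u' = 0.191 (in units of c),
u = (u' + v)/(1 + u'v/c²):
u = (0.191 + 0.597) / (1 + 0.191·0.597) = 0.7880/1.1140 = 0.7073
(Galilean addition would give +0.788c.)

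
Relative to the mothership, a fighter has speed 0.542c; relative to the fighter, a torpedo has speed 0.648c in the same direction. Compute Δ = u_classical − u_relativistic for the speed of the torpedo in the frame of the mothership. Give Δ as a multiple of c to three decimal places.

Galilean: u_cl = 0.648 + 0.542 = 1.1900.
Relativistic: u_rel = (0.648 + 0.542) / (1 + 0.648·0.542) = 1.1900/1.3512 = 0.8807.
Δ = 1.1900 − 0.8807 = 0.3093.
(The classical prediction exceeds c; the relativistic result does not.)

Δ = 0.309c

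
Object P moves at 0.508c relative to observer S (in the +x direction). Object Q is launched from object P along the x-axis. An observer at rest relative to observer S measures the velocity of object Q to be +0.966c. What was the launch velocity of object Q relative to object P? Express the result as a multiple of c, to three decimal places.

Invert the composition law: u' = (u − v)/(1 − uv/c²).
u' = (0.966 − 0.508) / (1 − (0.966)(0.508)) = 0.4580/0.5093 = 0.8993.

+0.899c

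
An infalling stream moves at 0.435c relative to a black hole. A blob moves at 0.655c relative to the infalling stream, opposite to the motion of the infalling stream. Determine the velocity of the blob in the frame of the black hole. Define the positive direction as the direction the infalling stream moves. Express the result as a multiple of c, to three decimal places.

With v = 0.435 and u' = -0.655 (in units of c),
u = (u' + v)/(1 + u'v/c²):
u = (-0.655 + 0.435) / (1 + (-0.655)·0.435) = -0.2200/0.7151 = -0.3077

-0.308c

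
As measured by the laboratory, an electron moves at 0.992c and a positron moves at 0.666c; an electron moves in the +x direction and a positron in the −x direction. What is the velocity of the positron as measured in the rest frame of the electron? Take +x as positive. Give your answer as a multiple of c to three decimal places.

β_A = 0.992, β_B = -0.666.
Transform to A's frame with the inverse velocity-addition law: u' = (u − v)/(1 − uv/c²), taking u = β_B and v = β_A.
u' = (-0.666 − 0.992) / (1 − (0.992)(-0.666)) = -1.6580/1.6607 = -0.9984.

-0.998c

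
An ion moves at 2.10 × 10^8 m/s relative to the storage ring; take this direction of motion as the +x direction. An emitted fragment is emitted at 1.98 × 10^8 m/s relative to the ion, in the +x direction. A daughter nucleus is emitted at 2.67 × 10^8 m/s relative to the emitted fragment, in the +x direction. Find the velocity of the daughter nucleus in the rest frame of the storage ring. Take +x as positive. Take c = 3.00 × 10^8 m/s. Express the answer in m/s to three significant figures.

Apply u = (u' + v)/(1 + u'v/c²) successively, working outward toward the storage ring.
(Dividing each given speed by c = 3.00 × 10^8 m/s to work in units of c.)
Start: velocity of the ion relative to the storage ring = 0.7000c.
Compose with the emitted fragment (u' = 0.660 in the ion frame): u_1 = (0.660 + 0.700) / (1 + 0.660·0.700) = 1.3600/1.4620 = 0.9302.
Compose with the daughter nucleus (u' = 0.890 in the emitted fragment frame): u_2 = (0.890 + 0.930) / (1 + 0.890·0.930) = 1.8202/1.8279 = 0.9958.
So u = 0.9958 × 3.00 × 10^8 m/s.

2.99 × 10^8 m/s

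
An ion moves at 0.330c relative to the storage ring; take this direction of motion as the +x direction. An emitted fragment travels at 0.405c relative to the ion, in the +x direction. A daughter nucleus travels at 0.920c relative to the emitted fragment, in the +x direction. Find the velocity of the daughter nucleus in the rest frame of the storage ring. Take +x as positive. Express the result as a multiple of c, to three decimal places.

0.982c

Apply u = (u' + v)/(1 + u'v/c²) successively, working outward toward the storage ring.
Start: velocity of the ion relative to the storage ring = 0.3300c.
Compose with the emitted fragment (u' = 0.405 in the ion frame): u_1 = (0.405 + 0.330) / (1 + 0.405·0.330) = 0.7350/1.1337 = 0.6483.
Compose with the daughter nucleus (u' = 0.920 in the emitted fragment frame): u_2 = (0.920 + 0.648) / (1 + 0.920·0.648) = 1.5683/1.5965 = 0.9824.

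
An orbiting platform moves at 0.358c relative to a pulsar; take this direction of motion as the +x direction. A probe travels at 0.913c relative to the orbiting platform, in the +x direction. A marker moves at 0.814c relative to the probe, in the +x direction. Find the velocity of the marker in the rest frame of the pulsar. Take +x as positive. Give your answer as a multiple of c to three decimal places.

0.996c

Apply u = (u' + v)/(1 + u'v/c²) successively, working outward toward the pulsar.
Start: velocity of the orbiting platform relative to the pulsar = 0.3580c.
Compose with the probe (u' = 0.913 in the orbiting platform frame): u_1 = (0.913 + 0.358) / (1 + 0.913·0.358) = 1.2710/1.3269 = 0.9579.
Compose with the marker (u' = 0.814 in the probe frame): u_2 = (0.814 + 0.958) / (1 + 0.814·0.958) = 1.7719/1.7797 = 0.9956.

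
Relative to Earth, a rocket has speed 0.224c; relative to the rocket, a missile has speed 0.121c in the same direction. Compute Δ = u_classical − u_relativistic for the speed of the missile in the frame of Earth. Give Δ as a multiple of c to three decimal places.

Galilean: u_cl = 0.121 + 0.224 = 0.3450.
Relativistic: u_rel = (0.121 + 0.224) / (1 + 0.121·0.224) = 0.3450/1.0271 = 0.3359.
Δ = 0.3450 − 0.3359 = 0.0091.

Δ = 0.009c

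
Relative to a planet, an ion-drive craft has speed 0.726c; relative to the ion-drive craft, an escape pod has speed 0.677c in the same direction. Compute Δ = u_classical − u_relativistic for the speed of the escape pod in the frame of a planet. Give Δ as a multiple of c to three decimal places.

Δ = 0.462c

Galilean: u_cl = 0.677 + 0.726 = 1.4030.
Relativistic: u_rel = (0.677 + 0.726) / (1 + 0.677·0.726) = 1.4030/1.4915 = 0.9407.
Δ = 1.4030 − 0.9407 = 0.4623.
(The classical prediction exceeds c; the relativistic result does not.)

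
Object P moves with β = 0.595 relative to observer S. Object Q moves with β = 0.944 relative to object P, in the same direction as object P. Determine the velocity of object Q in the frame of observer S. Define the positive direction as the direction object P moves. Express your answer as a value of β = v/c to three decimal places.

β = 0.985

With v = 0.595 and u' = 0.944 (in units of c),
u = (u' + v)/(1 + u'v/c²):
u = (0.944 + 0.595) / (1 + 0.944·0.595) = 1.5390/1.5617 = 0.9855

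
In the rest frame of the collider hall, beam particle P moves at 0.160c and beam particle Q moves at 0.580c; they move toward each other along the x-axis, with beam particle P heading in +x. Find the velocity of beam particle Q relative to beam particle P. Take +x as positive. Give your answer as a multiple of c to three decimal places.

-0.677c

β_A = 0.160, β_B = -0.580.
Transform to A's frame with the inverse velocity-addition law: u' = (u − v)/(1 − uv/c²), taking u = β_B and v = β_A.
u' = (-0.580 − 0.160) / (1 − (0.160)(-0.580)) = -0.7400/1.0928 = -0.6772.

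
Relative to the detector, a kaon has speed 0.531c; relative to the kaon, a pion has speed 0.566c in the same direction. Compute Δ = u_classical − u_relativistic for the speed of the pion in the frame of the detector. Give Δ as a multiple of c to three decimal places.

Galilean: u_cl = 0.566 + 0.531 = 1.0970.
Relativistic: u_rel = (0.566 + 0.531) / (1 + 0.566·0.531) = 1.0970/1.3005 = 0.8435.
Δ = 1.0970 − 0.8435 = 0.2535.
(The classical prediction exceeds c; the relativistic result does not.)

Δ = 0.254c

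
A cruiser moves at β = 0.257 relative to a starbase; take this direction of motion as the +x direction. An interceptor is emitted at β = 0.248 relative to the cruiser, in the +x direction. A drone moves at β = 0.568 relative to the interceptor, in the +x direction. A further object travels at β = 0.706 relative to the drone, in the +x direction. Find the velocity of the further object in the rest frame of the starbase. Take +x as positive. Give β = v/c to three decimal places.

β = 0.967

Apply u = (u' + v)/(1 + u'v/c²) successively, working outward toward the starbase.
Start: velocity of the cruiser relative to the starbase = 0.2570c.
Compose with the interceptor (u' = 0.248 in the cruiser frame): u_1 = (0.248 + 0.257) / (1 + 0.248·0.257) = 0.5050/1.0637 = 0.4747.
Compose with the drone (u' = 0.568 in the interceptor frame): u_2 = (0.568 + 0.475) / (1 + 0.568·0.475) = 1.0427/1.2697 = 0.8213.
Compose with the further object (u' = 0.706 in the drone frame): u_3 = (0.706 + 0.821) / (1 + 0.706·0.821) = 1.5273/1.5798 = 0.9667.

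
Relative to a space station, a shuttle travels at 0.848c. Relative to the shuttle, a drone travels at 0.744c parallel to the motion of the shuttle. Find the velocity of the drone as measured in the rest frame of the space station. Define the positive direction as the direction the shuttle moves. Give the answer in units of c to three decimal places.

With v = 0.848 and u' = 0.744 (in units of c),
u = (u' + v)/(1 + u'v/c²):
u = (0.744 + 0.848) / (1 + 0.744·0.848) = 1.5920/1.6309 = 0.9761

0.976c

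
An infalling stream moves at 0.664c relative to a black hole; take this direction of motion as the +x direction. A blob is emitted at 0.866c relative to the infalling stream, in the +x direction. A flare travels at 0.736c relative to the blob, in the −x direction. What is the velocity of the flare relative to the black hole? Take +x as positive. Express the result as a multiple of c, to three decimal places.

+0.826c

Apply u = (u' + v)/(1 + u'v/c²) successively, working outward toward the black hole.
Start: velocity of the infalling stream relative to the black hole = 0.6640c.
Compose with the blob (u' = 0.866 in the infalling stream frame): u_1 = (0.866 + 0.664) / (1 + 0.866·0.664) = 1.5300/1.5750 = 0.9714.
Compose with the flare (u' = -0.736 in the blob frame): u_2 = (-0.736 + 0.971) / (1 + (-0.736)·0.971) = 0.2354/0.2850 = 0.8259.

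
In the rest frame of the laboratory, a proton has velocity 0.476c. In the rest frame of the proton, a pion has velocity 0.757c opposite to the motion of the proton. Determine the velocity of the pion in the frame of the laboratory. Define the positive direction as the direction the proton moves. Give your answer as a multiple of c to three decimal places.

-0.439c

With v = 0.476 and u' = -0.757 (in units of c),
u = (u' + v)/(1 + u'v/c²):
u = (-0.757 + 0.476) / (1 + (-0.757)·0.476) = -0.2810/0.6397 = -0.4393
(Galilean addition would give -0.281c.)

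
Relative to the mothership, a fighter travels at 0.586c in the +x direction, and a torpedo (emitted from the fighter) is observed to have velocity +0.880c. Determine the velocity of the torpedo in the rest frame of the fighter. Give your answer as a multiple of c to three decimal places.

+0.607c

Invert the composition law: u' = (u − v)/(1 − uv/c²).
u' = (0.880 − 0.586) / (1 − (0.880)(0.586)) = 0.2940/0.4843 = 0.6070.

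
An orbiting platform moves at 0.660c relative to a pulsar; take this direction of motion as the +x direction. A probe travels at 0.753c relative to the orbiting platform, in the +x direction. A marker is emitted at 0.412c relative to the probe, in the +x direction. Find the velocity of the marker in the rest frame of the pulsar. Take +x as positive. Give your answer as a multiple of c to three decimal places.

0.976c

Apply u = (u' + v)/(1 + u'v/c²) successively, working outward toward the pulsar.
Start: velocity of the orbiting platform relative to the pulsar = 0.6600c.
Compose with the probe (u' = 0.753 in the orbiting platform frame): u_1 = (0.753 + 0.660) / (1 + 0.753·0.660) = 1.4130/1.4970 = 0.9439.
Compose with the marker (u' = 0.412 in the probe frame): u_2 = (0.412 + 0.944) / (1 + 0.412·0.944) = 1.3559/1.3889 = 0.9762.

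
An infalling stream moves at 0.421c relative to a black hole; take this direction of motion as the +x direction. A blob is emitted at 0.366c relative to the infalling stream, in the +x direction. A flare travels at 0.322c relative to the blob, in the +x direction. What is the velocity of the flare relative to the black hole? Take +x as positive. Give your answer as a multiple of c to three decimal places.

Apply u = (u' + v)/(1 + u'v/c²) successively, working outward toward the black hole.
Start: velocity of the infalling stream relative to the black hole = 0.4210c.
Compose with the blob (u' = 0.366 in the infalling stream frame): u_1 = (0.366 + 0.421) / (1 + 0.366·0.421) = 0.7870/1.1541 = 0.6819.
Compose with the flare (u' = 0.322 in the blob frame): u_2 = (0.322 + 0.682) / (1 + 0.322·0.682) = 1.0039/1.2196 = 0.8232.

0.823c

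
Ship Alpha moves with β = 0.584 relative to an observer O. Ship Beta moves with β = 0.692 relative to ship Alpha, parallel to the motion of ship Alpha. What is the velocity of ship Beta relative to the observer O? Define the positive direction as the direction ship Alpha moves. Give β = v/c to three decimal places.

β = 0.909

With v = 0.584 and u' = 0.692 (in units of c),
u = (u' + v)/(1 + u'v/c²):
u = (0.692 + 0.584) / (1 + 0.692·0.584) = 1.2760/1.4041 = 0.9087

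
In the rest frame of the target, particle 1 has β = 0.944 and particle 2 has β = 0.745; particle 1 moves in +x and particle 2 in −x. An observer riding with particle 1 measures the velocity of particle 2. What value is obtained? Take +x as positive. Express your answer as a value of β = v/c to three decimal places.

β_A = 0.944, β_B = -0.745.
Transform to A's frame with the inverse velocity-addition law: u' = (u − v)/(1 − uv/c²), taking u = β_B and v = β_A.
u' = (-0.745 − 0.944) / (1 − (0.944)(-0.745)) = -1.6890/1.7033 = -0.9916.

β = -0.992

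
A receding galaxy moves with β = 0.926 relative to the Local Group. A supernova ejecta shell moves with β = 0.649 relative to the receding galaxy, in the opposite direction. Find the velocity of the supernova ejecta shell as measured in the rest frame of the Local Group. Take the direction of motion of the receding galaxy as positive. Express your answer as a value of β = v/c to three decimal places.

β = +0.694

With v = 0.926 and u' = -0.649 (in units of c),
u = (u' + v)/(1 + u'v/c²):
u = (-0.649 + 0.926) / (1 + (-0.649)·0.926) = 0.2770/0.3990 = 0.6942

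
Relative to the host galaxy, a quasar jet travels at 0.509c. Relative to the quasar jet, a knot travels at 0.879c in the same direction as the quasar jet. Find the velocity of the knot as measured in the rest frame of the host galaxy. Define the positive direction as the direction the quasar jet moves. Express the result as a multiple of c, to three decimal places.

0.959c

With v = 0.509 and u' = 0.879 (in units of c),
u = (u' + v)/(1 + u'v/c²):
u = (0.879 + 0.509) / (1 + 0.879·0.509) = 1.3880/1.4474 = 0.9590
(Galilean addition would give +1.388c, exceeding c.)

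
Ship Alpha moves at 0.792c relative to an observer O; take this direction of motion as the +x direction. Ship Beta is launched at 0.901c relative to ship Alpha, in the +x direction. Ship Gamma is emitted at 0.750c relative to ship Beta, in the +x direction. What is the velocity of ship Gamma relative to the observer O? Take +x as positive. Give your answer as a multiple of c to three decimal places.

0.998c

Apply u = (u' + v)/(1 + u'v/c²) successively, working outward toward the observer O.
Start: velocity of ship Alpha relative to the observer O = 0.7920c.
Compose with ship Beta (u' = 0.901 in ship Alpha frame): u_1 = (0.901 + 0.792) / (1 + 0.901·0.792) = 1.6930/1.7136 = 0.9880.
Compose with ship Gamma (u' = 0.750 in ship Beta frame): u_2 = (0.750 + 0.988) / (1 + 0.750·0.988) = 1.7380/1.7410 = 0.9983.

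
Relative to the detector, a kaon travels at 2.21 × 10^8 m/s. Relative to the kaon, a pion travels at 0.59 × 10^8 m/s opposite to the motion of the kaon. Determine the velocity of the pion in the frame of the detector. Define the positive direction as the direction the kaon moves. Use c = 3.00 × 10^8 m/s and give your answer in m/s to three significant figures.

+1.89 × 10^8 m/s

In units of c (dividing by 3.00 × 10^8 m/s): v = 0.737, u' = -0.197.
u = (u' + v)/(1 + u'v/c²):
u = (-0.197 + 0.737) / (1 + (-0.197)·0.737) = 0.5400/0.8551 = 0.6315
(Galilean addition would give +0.540c.)
Converting back: u = 0.6315 × 3.00 × 10^8 m/s.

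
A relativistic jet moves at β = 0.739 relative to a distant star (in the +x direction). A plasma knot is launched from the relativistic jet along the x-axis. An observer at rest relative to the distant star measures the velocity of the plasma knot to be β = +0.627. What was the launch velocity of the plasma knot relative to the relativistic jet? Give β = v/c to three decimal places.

β = -0.209

Invert the composition law: u' = (u − v)/(1 − uv/c²).
u' = (0.627 − 0.739) / (1 − (0.627)(0.739)) = -0.1120/0.5366 = -0.2087.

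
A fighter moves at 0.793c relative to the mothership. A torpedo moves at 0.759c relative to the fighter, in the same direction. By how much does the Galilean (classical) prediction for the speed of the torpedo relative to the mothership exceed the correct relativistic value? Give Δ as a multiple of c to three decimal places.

Galilean: u_cl = 0.759 + 0.793 = 1.5520.
Relativistic: u_rel = (0.759 + 0.793) / (1 + 0.759·0.793) = 1.5520/1.6019 = 0.9689.
Δ = 1.5520 − 0.9689 = 0.5831.
(The classical prediction exceeds c; the relativistic result does not.)

Δ = 0.583c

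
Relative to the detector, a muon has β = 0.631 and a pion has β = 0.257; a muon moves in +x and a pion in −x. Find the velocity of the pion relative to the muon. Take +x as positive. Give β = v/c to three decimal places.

β_A = 0.631, β_B = -0.257.
Transform to A's frame with the inverse velocity-addition law: u' = (u − v)/(1 − uv/c²), taking u = β_B and v = β_A.
u' = (-0.257 − 0.631) / (1 − (0.631)(-0.257)) = -0.8880/1.1622 = -0.7641.

β = -0.764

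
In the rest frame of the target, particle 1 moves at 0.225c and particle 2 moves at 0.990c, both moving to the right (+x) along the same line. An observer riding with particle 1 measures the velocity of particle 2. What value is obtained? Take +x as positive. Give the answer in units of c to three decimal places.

+0.984c

β_A = 0.225, β_B = 0.990.
Transform to A's frame with the inverse velocity-addition law: u' = (u − v)/(1 − uv/c²), taking u = β_B and v = β_A.
u' = (0.990 − 0.225) / (1 − (0.225)(0.990)) = 0.7650/0.7772 = 0.9842.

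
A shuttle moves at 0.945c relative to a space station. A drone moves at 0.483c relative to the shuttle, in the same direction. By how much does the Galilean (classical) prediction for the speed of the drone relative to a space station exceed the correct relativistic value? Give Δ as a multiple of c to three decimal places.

Δ = 0.448c

Galilean: u_cl = 0.483 + 0.945 = 1.4280.
Relativistic: u_rel = (0.483 + 0.945) / (1 + 0.483·0.945) = 1.4280/1.4564 = 0.9805.
Δ = 1.4280 − 0.9805 = 0.4475.
(The classical prediction exceeds c; the relativistic result does not.)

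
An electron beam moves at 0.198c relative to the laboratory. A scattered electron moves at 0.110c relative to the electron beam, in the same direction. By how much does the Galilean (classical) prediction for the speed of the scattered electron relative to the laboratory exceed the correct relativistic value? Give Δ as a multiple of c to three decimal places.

Galilean: u_cl = 0.110 + 0.198 = 0.3080.
Relativistic: u_rel = (0.110 + 0.198) / (1 + 0.110·0.198) = 0.3080/1.0218 = 0.3014.
Δ = 0.3080 − 0.3014 = 0.0066.

Δ = 0.007c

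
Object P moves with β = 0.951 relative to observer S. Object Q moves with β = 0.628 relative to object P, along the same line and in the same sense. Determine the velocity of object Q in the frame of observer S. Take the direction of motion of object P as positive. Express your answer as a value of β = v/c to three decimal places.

β = 0.989

With v = 0.951 and u' = 0.628 (in units of c),
u = (u' + v)/(1 + u'v/c²):
u = (0.628 + 0.951) / (1 + 0.628·0.951) = 1.5790/1.5972 = 0.9886
(Galilean addition would give +1.579c, exceeding c.)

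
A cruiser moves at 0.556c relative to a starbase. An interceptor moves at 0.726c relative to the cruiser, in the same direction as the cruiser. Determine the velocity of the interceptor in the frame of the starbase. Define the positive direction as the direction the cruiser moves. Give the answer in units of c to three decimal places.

With v = 0.556 and u' = 0.726 (in units of c),
u = (u' + v)/(1 + u'v/c²):
u = (0.726 + 0.556) / (1 + 0.726·0.556) = 1.2820/1.4037 = 0.9133
(Galilean addition would give +1.282c, exceeding c.)

0.913c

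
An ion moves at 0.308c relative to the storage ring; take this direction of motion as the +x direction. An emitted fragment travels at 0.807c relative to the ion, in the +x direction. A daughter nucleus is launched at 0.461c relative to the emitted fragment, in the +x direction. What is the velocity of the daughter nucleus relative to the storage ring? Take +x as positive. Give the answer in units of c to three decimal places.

Apply u = (u' + v)/(1 + u'v/c²) successively, working outward toward the storage ring.
Start: velocity of the ion relative to the storage ring = 0.3080c.
Compose with the emitted fragment (u' = 0.807 in the ion frame): u_1 = (0.807 + 0.308) / (1 + 0.807·0.308) = 1.1150/1.2486 = 0.8930.
Compose with the daughter nucleus (u' = 0.461 in the emitted fragment frame): u_2 = (0.461 + 0.893) / (1 + 0.461·0.893) = 1.3540/1.4117 = 0.9592.

0.959c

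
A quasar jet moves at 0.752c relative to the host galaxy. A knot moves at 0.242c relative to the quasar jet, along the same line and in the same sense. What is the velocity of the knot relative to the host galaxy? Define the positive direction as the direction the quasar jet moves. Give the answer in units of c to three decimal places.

0.841c

With v = 0.752 and u' = 0.242 (in units of c),
u = (u' + v)/(1 + u'v/c²):
u = (0.242 + 0.752) / (1 + 0.242·0.752) = 0.9940/1.1820 = 0.8410
(Galilean addition would give +0.994c.)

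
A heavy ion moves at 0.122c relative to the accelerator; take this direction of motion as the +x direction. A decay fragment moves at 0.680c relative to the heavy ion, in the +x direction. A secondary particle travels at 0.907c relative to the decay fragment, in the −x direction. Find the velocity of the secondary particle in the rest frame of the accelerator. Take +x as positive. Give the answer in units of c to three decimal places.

Apply u = (u' + v)/(1 + u'v/c²) successively, working outward toward the accelerator.
Start: velocity of the heavy ion relative to the accelerator = 0.1220c.
Compose with the decay fragment (u' = 0.680 in the heavy ion frame): u_1 = (0.680 + 0.122) / (1 + 0.680·0.122) = 0.8020/1.0830 = 0.7406.
Compose with the secondary particle (u' = -0.907 in the decay fragment frame): u_2 = (-0.907 + 0.741) / (1 + (-0.907)·0.741) = -0.1664/0.3283 = -0.5070.

-0.507c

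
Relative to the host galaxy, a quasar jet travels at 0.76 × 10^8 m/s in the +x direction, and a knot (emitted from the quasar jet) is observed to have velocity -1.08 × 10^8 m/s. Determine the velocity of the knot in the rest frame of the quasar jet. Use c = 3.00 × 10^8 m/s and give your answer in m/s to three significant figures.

-1.69 × 10^8 m/s

v = 0.253c, u = -0.360c.
Invert the composition law: u' = (u − v)/(1 − uv/c²).
u' = (-0.360 − 0.253) / (1 − (-0.360)(0.253)) = -0.6133/1.0912 = -0.5621.
u' = -0.5621 × 3.00 × 10^8 m/s.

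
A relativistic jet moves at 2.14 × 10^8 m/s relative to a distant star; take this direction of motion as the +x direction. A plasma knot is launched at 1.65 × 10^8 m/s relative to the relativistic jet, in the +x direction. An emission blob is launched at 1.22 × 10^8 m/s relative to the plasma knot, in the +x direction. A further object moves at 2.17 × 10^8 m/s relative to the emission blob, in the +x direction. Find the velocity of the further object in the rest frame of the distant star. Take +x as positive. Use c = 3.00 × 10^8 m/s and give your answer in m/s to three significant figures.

2.98 × 10^8 m/s

Apply u = (u' + v)/(1 + u'v/c²) successively, working outward toward the distant star.
(Dividing each given speed by c = 3.00 × 10^8 m/s to work in units of c.)
Start: velocity of the relativistic jet relative to the distant star = 0.7133c.
Compose with the plasma knot (u' = 0.550 in the relativistic jet frame): u_1 = (0.550 + 0.713) / (1 + 0.550·0.713) = 1.2633/1.3923 = 0.9073.
Compose with the emission blob (u' = 0.407 in the plasma knot frame): u_2 = (0.407 + 0.907) / (1 + 0.407·0.907) = 1.3140/1.3690 = 0.9598.
Compose with the further object (u' = 0.723 in the emission blob frame): u_3 = (0.723 + 0.960) / (1 + 0.723·0.960) = 1.6832/1.6943 = 0.9934.
So u = 0.9934 × 3.00 × 10^8 m/s.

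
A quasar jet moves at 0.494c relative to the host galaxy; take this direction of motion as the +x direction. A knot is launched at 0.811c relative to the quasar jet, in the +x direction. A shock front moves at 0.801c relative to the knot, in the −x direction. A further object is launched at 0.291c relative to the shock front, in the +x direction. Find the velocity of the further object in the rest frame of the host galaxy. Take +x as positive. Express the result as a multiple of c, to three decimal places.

Apply u = (u' + v)/(1 + u'v/c²) successively, working outward toward the host galaxy.
Start: velocity of the quasar jet relative to the host galaxy = 0.4940c.
Compose with the knot (u' = 0.811 in the quasar jet frame): u_1 = (0.811 + 0.494) / (1 + 0.811·0.494) = 1.3050/1.4006 = 0.9317.
Compose with the shock front (u' = -0.801 in the knot frame): u_2 = (-0.801 + 0.932) / (1 + (-0.801)·0.932) = 0.1307/0.2537 = 0.5153.
Compose with the further object (u' = 0.291 in the shock front frame): u_3 = (0.291 + 0.515) / (1 + 0.291·0.515) = 0.8063/1.1499 = 0.7011.

+0.701c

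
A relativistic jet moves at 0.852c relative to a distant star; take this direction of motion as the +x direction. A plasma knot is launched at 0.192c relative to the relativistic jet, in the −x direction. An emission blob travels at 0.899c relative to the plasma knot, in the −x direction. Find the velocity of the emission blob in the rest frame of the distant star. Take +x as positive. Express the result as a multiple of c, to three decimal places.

Apply u = (u' + v)/(1 + u'v/c²) successively, working outward toward the distant star.
Start: velocity of the relativistic jet relative to the distant star = 0.8520c.
Compose with the plasma knot (u' = -0.192 in the relativistic jet frame): u_1 = (-0.192 + 0.852) / (1 + (-0.192)·0.852) = 0.6600/0.8364 = 0.7891.
Compose with the emission blob (u' = -0.899 in the plasma knot frame): u_2 = (-0.899 + 0.789) / (1 + (-0.899)·0.789) = -0.1099/0.2906 = -0.3782.

-0.378c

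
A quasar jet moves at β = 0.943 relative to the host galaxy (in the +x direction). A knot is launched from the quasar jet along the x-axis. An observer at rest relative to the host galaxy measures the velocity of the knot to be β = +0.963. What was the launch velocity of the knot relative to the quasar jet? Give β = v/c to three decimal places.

Invert the composition law: u' = (u − v)/(1 − uv/c²).
u' = (0.963 − 0.943) / (1 − (0.963)(0.943)) = 0.0200/0.0919 = 0.2176.

β = +0.218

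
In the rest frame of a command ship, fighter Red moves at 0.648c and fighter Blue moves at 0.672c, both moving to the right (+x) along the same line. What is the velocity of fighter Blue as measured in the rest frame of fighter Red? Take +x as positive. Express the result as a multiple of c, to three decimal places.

+0.043c

β_A = 0.648, β_B = 0.672.
Transform to A's frame with the inverse velocity-addition law: u' = (u − v)/(1 − uv/c²), taking u = β_B and v = β_A.
u' = (0.672 − 0.648) / (1 − (0.648)(0.672)) = 0.0240/0.5645 = 0.0425.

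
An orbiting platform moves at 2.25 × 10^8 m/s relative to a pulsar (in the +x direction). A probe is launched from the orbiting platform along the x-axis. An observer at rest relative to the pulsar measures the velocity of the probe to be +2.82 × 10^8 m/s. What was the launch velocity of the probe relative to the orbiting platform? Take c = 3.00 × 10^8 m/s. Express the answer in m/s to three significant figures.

v = 0.750c, u = 0.940c.
Invert the composition law: u' = (u − v)/(1 − uv/c²).
u' = (0.940 − 0.750) / (1 − (0.940)(0.750)) = 0.1900/0.2950 = 0.6441.
u' = 0.6441 × 3.00 × 10^8 m/s.

+1.93 × 10^8 m/s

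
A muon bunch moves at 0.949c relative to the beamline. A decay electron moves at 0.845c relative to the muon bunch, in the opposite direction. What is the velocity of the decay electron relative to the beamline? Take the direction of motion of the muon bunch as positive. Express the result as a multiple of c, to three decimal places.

With v = 0.949 and u' = -0.845 (in units of c),
u = (u' + v)/(1 + u'v/c²):
u = (-0.845 + 0.949) / (1 + (-0.845)·0.949) = 0.1040/0.1981 = 0.5250

+0.525c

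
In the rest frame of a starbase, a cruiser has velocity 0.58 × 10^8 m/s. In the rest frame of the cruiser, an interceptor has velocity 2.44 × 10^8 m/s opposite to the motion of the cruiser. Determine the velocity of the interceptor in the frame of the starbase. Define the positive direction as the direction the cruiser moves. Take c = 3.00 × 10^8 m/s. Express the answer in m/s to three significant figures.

In units of c (dividing by 3.00 × 10^8 m/s): v = 0.193, u' = -0.813.
u = (u' + v)/(1 + u'v/c²):
u = (-0.813 + 0.193) / (1 + (-0.813)·0.193) = -0.6200/0.8428 = -0.7357
(Galilean addition would give -0.620c.)
Converting back: u = -0.7357 × 3.00 × 10^8 m/s.

-2.21 × 10^8 m/s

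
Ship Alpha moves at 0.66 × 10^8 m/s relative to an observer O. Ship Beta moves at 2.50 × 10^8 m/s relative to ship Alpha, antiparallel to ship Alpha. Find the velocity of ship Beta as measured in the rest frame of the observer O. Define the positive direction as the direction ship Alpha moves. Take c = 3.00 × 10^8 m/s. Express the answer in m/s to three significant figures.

-2.25 × 10^8 m/s

In units of c (dividing by 3.00 × 10^8 m/s): v = 0.220, u' = -0.833.
u = (u' + v)/(1 + u'v/c²):
u = (-0.833 + 0.220) / (1 + (-0.833)·0.220) = -0.6133/0.8167 = -0.7510
Converting back: u = -0.7510 × 3.00 × 10^8 m/s.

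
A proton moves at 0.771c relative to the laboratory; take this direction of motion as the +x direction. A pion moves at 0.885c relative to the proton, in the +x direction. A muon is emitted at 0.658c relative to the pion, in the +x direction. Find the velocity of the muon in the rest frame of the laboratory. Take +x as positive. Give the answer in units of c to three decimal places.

Apply u = (u' + v)/(1 + u'v/c²) successively, working outward toward the laboratory.
Start: velocity of the proton relative to the laboratory = 0.7710c.
Compose with the pion (u' = 0.885 in the proton frame): u_1 = (0.885 + 0.771) / (1 + 0.885·0.771) = 1.6560/1.6823 = 0.9843.
Compose with the muon (u' = 0.658 in the pion frame): u_2 = (0.658 + 0.984) / (1 + 0.658·0.984) = 1.6423/1.6477 = 0.9968.

0.997c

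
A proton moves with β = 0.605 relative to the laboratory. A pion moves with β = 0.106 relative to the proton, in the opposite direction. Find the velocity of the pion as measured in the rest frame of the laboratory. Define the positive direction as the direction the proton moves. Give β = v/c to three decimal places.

β = +0.533

With v = 0.605 and u' = -0.106 (in units of c),
u = (u' + v)/(1 + u'v/c²):
u = (-0.106 + 0.605) / (1 + (-0.106)·0.605) = 0.4990/0.9359 = 0.5332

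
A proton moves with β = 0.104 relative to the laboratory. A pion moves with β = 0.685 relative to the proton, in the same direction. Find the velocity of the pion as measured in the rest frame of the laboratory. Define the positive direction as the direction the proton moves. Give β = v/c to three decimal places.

With v = 0.104 and u' = 0.685 (in units of c),
u = (u' + v)/(1 + u'v/c²):
u = (0.685 + 0.104) / (1 + 0.685·0.104) = 0.7890/1.0712 = 0.7365
(Galilean addition would give +0.789c.)

β = 0.737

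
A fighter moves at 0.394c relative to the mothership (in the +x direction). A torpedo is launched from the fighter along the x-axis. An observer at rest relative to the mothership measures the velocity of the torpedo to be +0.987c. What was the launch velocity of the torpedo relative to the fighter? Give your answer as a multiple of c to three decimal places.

+0.970c

Invert the composition law: u' = (u − v)/(1 − uv/c²).
u' = (0.987 − 0.394) / (1 − (0.987)(0.394)) = 0.5930/0.6111 = 0.9703.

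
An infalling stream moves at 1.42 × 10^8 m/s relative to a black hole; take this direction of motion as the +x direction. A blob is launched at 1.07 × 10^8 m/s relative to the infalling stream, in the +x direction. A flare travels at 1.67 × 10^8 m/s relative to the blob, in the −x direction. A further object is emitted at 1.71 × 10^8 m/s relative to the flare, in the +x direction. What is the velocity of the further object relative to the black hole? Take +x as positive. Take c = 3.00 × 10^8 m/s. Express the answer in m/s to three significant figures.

Apply u = (u' + v)/(1 + u'v/c²) successively, working outward toward the black hole.
(Dividing each given speed by c = 3.00 × 10^8 m/s to work in units of c.)
Start: velocity of the infalling stream relative to the black hole = 0.4733c.
Compose with the blob (u' = 0.357 in the infalling stream frame): u_1 = (0.357 + 0.473) / (1 + 0.357·0.473) = 0.8300/1.1688 = 0.7101.
Compose with the flare (u' = -0.557 in the blob frame): u_2 = (-0.557 + 0.710) / (1 + (-0.557)·0.710) = 0.1534/0.6047 = 0.2538.
Compose with the further object (u' = 0.570 in the flare frame): u_3 = (0.570 + 0.254) / (1 + 0.570·0.254) = 0.8238/1.1446 = 0.7197.
So u = 0.7197 × 3.00 × 10^8 m/s.

+2.16 × 10^8 m/s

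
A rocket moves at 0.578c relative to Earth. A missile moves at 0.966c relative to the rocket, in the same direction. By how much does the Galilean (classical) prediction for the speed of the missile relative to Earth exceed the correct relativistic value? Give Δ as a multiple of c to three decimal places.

Galilean: u_cl = 0.966 + 0.578 = 1.5440.
Relativistic: u_rel = (0.966 + 0.578) / (1 + 0.966·0.578) = 1.5440/1.5583 = 0.9908.
Δ = 1.5440 − 0.9908 = 0.5532.
(The classical prediction exceeds c; the relativistic result does not.)

Δ = 0.553c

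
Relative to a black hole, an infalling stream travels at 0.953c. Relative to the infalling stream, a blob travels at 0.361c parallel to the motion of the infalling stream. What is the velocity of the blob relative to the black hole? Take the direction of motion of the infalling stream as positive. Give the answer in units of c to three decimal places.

With v = 0.953 and u' = 0.361 (in units of c),
u = (u' + v)/(1 + u'v/c²):
u = (0.361 + 0.953) / (1 + 0.361·0.953) = 1.3140/1.3440 = 0.9777

0.978c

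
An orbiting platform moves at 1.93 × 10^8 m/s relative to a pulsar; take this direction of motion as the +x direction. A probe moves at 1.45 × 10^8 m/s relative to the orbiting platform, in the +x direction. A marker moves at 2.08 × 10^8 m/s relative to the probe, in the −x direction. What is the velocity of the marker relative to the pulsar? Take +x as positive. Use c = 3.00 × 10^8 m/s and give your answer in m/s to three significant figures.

Apply u = (u' + v)/(1 + u'v/c²) successively, working outward toward the pulsar.
(Dividing each given speed by c = 3.00 × 10^8 m/s to work in units of c.)
Start: velocity of the orbiting platform relative to the pulsar = 0.6433c.
Compose with the probe (u' = 0.483 in the orbiting platform frame): u_1 = (0.483 + 0.643) / (1 + 0.483·0.643) = 1.1267/1.3109 = 0.8594.
Compose with the marker (u' = -0.693 in the probe frame): u_2 = (-0.693 + 0.859) / (1 + (-0.693)·0.859) = 0.1661/0.4041 = 0.4110.
So u = 0.4110 × 3.00 × 10^8 m/s.

+1.23 × 10^8 m/s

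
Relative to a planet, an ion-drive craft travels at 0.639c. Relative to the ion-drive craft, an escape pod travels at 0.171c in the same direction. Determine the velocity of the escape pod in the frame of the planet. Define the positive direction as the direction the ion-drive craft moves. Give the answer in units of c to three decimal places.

0.730c

With v = 0.639 and u' = 0.171 (in units of c),
u = (u' + v)/(1 + u'v/c²):
u = (0.171 + 0.639) / (1 + 0.171·0.639) = 0.8100/1.1093 = 0.7302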